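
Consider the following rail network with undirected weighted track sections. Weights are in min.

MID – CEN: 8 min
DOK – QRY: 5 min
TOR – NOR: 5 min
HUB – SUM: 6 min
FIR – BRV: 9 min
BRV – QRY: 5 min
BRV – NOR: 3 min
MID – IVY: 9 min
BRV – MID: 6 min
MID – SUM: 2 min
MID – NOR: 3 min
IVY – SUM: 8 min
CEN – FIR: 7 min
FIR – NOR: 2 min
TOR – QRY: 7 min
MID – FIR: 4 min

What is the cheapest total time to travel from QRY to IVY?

Running Dijkstra from QRY:
QRY: 0
BRV: 5  (via QRY)
DOK: 5  (via QRY)
TOR: 7  (via QRY)
NOR: 8  (via BRV)
FIR: 10  (via NOR)
MID: 11  (via BRV)
SUM: 13  (via MID)
CEN: 17  (via FIR)
HUB: 19  (via SUM)
IVY: 20  (via MID)
Shortest route: QRY → BRV → MID → IVY = 20 min.

20 min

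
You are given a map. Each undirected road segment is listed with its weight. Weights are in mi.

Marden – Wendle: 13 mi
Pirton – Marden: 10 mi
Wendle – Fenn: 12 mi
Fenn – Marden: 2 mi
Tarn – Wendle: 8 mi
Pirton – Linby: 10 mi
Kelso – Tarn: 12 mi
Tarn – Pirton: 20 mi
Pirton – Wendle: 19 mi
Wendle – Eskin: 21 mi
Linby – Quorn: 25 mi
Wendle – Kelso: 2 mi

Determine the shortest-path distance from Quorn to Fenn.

47 mi

Compare a few routes:
Quorn - Linby - Pirton - Wendle - Fenn: 25+10+19+12 = 66
Quorn - Linby - Pirton - Marden - Fenn: 25+10+10+2 = 47
Quorn - Linby - Pirton - Wendle - Marden - Fenn: 25+10+19+13+2 = 69
The minimum is 47 mi via Quorn - Linby - Pirton - Marden - Fenn.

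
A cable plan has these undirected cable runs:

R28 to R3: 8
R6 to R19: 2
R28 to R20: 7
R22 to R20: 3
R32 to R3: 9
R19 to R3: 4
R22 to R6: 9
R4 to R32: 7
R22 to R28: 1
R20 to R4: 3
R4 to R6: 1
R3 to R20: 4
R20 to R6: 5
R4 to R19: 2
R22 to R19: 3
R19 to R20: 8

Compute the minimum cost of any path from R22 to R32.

Candidate routes:
R22 → R19 → R6 → R4 → R32: 3+2+1+7 = 13
R22 → R20 → R4 → R32: 3+3+7 = 13
R22 → R19 → R4 → R32: 3+2+7 = 12
R22 → R20 → R6 → R4 → R32: 3+5+1+7 = 16
The minimum is 12 via R22 → R19 → R4 → R32.

12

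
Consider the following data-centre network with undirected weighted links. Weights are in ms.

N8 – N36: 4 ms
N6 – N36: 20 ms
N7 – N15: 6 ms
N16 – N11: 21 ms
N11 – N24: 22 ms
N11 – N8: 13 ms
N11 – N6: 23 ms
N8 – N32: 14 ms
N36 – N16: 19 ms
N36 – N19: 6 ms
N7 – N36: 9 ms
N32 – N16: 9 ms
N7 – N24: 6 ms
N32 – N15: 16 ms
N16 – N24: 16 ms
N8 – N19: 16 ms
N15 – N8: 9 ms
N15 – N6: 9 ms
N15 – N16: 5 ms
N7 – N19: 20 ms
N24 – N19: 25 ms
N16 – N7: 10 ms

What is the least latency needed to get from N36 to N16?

18 ms

Running Dijkstra from N36:
N36: 0
N8: 4  (via N36)
N19: 6  (via N36)
N7: 9  (via N36)
N15: 13  (via N8)
N24: 15  (via N7)
N11: 17  (via N8)
N32: 18  (via N8)
N16: 18  (via N15)
Shortest route: N36–N8–N15–N16 = 18 ms.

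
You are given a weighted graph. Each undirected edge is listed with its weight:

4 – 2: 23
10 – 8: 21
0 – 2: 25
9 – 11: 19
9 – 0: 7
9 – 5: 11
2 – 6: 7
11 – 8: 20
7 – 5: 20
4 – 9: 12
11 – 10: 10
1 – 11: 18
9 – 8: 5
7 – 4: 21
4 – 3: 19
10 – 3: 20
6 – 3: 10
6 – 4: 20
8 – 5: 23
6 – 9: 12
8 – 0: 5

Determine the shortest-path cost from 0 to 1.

43

Compare a few routes:
0–9–11–1: 7+19+18 = 44
0–8–11–1: 5+20+18 = 43
0–8–9–11–1: 5+5+19+18 = 47
The minimum is 43 via 0–8–11–1.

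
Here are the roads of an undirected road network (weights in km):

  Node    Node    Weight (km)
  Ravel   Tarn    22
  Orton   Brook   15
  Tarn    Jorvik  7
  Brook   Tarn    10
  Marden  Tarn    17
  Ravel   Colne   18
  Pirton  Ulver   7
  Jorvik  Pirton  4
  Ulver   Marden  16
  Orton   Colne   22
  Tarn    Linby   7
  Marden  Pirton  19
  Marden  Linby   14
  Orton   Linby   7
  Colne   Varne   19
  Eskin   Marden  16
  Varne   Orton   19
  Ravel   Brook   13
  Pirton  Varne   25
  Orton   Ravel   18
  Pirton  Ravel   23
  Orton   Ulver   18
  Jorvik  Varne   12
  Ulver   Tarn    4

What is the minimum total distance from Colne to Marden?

Running Dijkstra from Colne:
Colne: 0
Ravel: 18  (via Colne)
Varne: 19  (via Colne)
Orton: 22  (via Colne)
Linby: 29  (via Orton)
Brook: 31  (via Ravel)
Jorvik: 31  (via Varne)
Pirton: 35  (via Jorvik)
Tarn: 36  (via Linby)
Ulver: 40  (via Orton)
Marden: 43  (via Linby)
Shortest route: Colne → Orton → Linby → Marden = 43 km.

43 km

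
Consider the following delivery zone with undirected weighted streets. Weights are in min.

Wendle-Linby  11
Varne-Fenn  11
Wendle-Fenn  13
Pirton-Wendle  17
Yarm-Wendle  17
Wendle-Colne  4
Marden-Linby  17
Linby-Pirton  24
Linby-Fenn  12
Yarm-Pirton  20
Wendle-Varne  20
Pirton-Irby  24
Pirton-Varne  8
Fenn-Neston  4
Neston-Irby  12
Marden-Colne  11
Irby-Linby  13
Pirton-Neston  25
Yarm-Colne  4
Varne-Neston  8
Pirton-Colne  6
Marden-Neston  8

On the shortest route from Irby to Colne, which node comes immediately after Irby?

Linby

Compare a few routes:
Irby → Pirton → Colne: 24+6 = 30
Irby → Neston → Fenn → Wendle → Colne: 12+4+13+4 = 33
Irby → Neston → Marden → Colne: 12+8+11 = 31
Irby → Linby → Wendle → Colne: 13+11+4 = 28
Cheapest is Irby → Linby → Wendle → Colne at 28 min.
So from Irby the first move is to Linby.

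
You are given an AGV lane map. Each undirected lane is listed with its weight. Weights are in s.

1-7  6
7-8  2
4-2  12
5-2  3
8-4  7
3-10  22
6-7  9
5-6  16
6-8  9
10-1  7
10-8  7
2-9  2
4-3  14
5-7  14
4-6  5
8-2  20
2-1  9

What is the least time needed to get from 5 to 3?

29 s

Running Dijkstra from 5:
5: 0
2: 3  (via 5)
9: 5  (via 2)
1: 12  (via 2)
7: 14  (via 5)
4: 15  (via 2)
6: 16  (via 5)
8: 16  (via 7)
10: 19  (via 1)
3: 29  (via 4)
Shortest route: 5 → 2 → 4 → 3 = 29 s.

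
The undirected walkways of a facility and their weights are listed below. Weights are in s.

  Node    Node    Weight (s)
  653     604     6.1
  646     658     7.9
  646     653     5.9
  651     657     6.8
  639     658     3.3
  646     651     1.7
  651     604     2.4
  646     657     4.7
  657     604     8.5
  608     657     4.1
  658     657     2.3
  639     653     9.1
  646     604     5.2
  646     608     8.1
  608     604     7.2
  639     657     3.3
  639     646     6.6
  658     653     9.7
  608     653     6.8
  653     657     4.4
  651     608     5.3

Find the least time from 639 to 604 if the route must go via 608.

Best 639 to 608: 639 → 657 → 608 costing 7.4
Shortest 608→604: 608 → 604 = 7.2
Total via 608: 7.4 + 7.2 = 14.6 s.

14.6 s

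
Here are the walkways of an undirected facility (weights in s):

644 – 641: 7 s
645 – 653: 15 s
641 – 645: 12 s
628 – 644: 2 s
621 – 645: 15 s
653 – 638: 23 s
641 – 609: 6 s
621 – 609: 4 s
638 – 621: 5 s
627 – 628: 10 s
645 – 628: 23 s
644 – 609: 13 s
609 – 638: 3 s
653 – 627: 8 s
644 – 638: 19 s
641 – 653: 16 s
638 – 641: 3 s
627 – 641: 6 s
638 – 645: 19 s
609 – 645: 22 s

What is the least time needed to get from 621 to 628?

17 s

Settle nodes by increasing distance from 621:
621: 0
609: 4  (via 621)
638: 5  (via 621)
641: 8  (via 638)
627: 14  (via 641)
644: 15  (via 641)
645: 15  (via 621)
628: 17  (via 644)
Shortest route: 621–638–641–644–628 = 17 s.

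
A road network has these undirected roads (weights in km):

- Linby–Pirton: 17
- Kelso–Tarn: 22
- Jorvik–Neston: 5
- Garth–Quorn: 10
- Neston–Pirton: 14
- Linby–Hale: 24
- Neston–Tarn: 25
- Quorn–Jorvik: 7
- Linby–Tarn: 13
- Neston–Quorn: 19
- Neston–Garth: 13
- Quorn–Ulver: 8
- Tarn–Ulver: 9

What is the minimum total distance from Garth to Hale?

Candidate routes:
Garth–Quorn–Jorvik–Neston–Pirton–Linby–Hale: 10+7+5+14+17+24 = 77
Garth–Neston–Tarn–Linby–Hale: 13+25+13+24 = 75
Garth–Quorn–Ulver–Tarn–Linby–Hale: 10+8+9+13+24 = 64
Garth–Neston–Pirton–Linby–Hale: 13+14+17+24 = 68
Cheapest is Garth–Quorn–Ulver–Tarn–Linby–Hale at 64 km.

64 km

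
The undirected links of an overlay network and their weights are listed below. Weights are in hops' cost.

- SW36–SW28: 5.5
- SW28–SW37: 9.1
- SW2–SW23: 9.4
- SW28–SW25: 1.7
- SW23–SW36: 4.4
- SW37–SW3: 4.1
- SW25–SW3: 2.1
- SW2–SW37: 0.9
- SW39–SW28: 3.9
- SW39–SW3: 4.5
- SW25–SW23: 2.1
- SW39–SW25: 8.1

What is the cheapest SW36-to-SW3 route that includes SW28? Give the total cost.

9.3 hops' cost

Best SW36 to SW28: SW36–SW28 costing 5.5
Shortest SW28→SW3: SW28–SW25–SW3 = 3.8
Total via SW28: 5.5 + 3.8 = 9.3 hops' cost.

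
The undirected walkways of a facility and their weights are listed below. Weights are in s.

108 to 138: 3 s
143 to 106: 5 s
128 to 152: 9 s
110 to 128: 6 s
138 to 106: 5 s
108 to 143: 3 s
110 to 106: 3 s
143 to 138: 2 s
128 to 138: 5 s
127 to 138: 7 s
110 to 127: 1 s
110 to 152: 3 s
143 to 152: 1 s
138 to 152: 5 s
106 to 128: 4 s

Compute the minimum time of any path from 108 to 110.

Enumerating some paths:
108 - 138 - 143 - 152 - 110: 3+2+1+3 = 9
108 - 143 - 152 - 110: 3+1+3 = 7
Cheapest is 108 - 143 - 152 - 110 at 7 s.

7 s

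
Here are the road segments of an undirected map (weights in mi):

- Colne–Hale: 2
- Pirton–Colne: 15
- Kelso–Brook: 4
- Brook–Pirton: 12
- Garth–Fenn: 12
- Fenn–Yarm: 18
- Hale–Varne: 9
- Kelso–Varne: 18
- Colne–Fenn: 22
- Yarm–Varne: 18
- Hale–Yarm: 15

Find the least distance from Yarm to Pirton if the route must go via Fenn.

Shortest Yarm→Fenn: Yarm → Fenn = 18
Best Fenn to Pirton: Fenn → Colne → Pirton costing 37
Total via Fenn: 18 + 37 = 55 mi.

55 mi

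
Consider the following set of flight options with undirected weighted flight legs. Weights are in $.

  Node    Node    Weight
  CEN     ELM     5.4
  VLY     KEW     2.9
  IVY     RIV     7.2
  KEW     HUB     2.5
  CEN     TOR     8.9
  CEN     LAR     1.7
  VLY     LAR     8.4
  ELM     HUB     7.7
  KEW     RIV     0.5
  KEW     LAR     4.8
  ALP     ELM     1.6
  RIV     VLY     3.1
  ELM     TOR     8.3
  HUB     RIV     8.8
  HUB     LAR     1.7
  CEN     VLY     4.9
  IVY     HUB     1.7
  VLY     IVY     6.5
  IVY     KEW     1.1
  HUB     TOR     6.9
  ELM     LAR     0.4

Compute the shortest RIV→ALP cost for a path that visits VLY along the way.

$11.7

Best RIV to VLY: RIV → VLY costing 3.1
Shortest VLY→ALP: VLY → CEN → LAR → ELM → ALP = 8.6
Total via VLY: 3.1 + 8.6 = $11.7.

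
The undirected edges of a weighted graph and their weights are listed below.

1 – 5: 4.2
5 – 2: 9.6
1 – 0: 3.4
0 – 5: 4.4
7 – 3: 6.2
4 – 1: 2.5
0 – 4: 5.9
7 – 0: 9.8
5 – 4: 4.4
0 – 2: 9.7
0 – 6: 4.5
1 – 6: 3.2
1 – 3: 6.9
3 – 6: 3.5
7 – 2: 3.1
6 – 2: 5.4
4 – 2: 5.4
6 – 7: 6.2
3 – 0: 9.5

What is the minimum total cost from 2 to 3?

8.9

Candidate routes:
2 - 7 - 3: 3.1+6.2 = 9.3
2 - 4 - 1 - 6 - 3: 5.4+2.5+3.2+3.5 = 14.6
2 - 6 - 3: 5.4+3.5 = 8.9
2 - 7 - 6 - 3: 3.1+6.2+3.5 = 12.8
The minimum is 8.9 via 2 - 6 - 3.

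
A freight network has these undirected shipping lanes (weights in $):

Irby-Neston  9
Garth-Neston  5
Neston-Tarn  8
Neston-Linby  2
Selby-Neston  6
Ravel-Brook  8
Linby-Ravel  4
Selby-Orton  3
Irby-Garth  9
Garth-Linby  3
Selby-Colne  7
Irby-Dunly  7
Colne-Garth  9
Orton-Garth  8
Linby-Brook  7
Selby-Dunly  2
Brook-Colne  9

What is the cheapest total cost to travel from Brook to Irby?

Candidate routes:
Brook - Linby - Neston - Irby: 7+2+9 = 18
Brook - Linby - Garth - Irby: 7+3+9 = 19
Brook - Ravel - Linby - Neston - Irby: 8+4+2+9 = 23
The minimum is $18 via Brook - Linby - Neston - Irby.

$18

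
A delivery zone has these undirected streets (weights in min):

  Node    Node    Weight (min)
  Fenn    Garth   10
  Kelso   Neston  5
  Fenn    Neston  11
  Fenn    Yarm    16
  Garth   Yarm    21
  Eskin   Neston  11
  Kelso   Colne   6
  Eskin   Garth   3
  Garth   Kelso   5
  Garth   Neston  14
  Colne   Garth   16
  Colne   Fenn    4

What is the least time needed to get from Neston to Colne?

Running Dijkstra from Neston:
Neston: 0
Kelso: 5  (via Neston)
Garth: 10  (via Kelso)
Fenn: 11  (via Neston)
Colne: 11  (via Kelso)
Shortest route: Neston–Kelso–Colne = 11 min.

11 min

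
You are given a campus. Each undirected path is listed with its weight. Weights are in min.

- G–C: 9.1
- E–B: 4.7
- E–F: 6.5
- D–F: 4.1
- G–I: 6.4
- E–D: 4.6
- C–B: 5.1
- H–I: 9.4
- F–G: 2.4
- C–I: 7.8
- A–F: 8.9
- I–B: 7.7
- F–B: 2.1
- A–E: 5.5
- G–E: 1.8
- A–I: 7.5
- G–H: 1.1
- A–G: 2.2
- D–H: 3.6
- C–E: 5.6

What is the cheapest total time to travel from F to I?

8.8 min

Candidate routes:
F - B - I: 2.1+7.7 = 9.8
F - G - I: 2.4+6.4 = 8.8
The minimum is 8.8 min via F - G - I.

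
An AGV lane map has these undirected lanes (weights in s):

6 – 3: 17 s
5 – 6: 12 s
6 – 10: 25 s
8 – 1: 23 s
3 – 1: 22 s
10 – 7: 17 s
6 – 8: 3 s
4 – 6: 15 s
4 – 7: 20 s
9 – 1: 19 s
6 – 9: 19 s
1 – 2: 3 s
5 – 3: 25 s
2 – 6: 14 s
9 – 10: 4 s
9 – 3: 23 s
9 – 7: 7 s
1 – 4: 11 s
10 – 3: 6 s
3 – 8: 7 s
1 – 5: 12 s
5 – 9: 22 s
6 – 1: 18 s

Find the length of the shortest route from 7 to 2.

Enumerating some paths:
7–4–1–2: 20+11+3 = 34
7–9–1–2: 7+19+3 = 29
7–9–6–2: 7+19+14 = 40
Cheapest is 7–9–1–2 at 29 s.

29 s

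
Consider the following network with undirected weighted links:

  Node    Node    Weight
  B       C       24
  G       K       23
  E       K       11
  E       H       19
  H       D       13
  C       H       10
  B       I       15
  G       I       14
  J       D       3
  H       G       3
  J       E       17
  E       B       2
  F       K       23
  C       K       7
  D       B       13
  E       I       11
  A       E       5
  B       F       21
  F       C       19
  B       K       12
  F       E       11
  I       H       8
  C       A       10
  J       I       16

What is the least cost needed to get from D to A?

20

Candidate routes:
D → B → E → A: 13+2+5 = 20
D → J → E → A: 3+17+5 = 25
The minimum is 20 via D → B → E → A.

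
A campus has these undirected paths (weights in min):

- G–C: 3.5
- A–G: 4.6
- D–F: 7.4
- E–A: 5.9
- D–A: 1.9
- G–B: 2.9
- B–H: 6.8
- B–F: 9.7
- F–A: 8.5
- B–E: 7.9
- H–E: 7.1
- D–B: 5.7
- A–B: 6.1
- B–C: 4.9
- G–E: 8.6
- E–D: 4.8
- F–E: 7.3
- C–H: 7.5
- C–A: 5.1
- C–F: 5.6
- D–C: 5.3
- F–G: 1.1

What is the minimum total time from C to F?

Enumerating some paths:
C–G–F: 3.5+1.1 = 4.6
C–F: 5.6 = 5.6
The minimum is 4.6 min via C–G–F.

4.6 min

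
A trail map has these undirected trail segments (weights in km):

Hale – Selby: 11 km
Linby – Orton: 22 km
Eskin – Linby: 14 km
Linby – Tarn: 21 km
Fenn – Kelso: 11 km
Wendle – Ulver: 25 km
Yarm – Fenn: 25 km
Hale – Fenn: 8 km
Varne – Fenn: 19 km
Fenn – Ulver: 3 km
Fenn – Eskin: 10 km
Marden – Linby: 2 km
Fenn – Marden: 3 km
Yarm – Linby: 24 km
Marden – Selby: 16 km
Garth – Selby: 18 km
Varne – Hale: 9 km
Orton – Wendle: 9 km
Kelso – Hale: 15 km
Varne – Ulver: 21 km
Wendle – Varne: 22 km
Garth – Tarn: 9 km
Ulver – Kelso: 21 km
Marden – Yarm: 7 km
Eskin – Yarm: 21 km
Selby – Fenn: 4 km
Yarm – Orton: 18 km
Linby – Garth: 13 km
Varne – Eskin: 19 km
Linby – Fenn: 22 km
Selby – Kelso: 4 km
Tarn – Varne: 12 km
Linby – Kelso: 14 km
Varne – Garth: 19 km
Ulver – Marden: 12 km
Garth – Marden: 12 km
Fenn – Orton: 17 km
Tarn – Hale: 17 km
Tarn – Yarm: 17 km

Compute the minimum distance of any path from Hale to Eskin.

Shortest distances from Hale:
Hale: 0
Fenn: 8  (via Hale)
Varne: 9  (via Hale)
Selby: 11  (via Hale)
Ulver: 11  (via Fenn)
Marden: 11  (via Fenn)
Linby: 13  (via Marden)
Kelso: 15  (via Hale)
Tarn: 17  (via Hale)
Eskin: 18  (via Fenn)
Shortest route: Hale → Fenn → Eskin = 18 km.

18 km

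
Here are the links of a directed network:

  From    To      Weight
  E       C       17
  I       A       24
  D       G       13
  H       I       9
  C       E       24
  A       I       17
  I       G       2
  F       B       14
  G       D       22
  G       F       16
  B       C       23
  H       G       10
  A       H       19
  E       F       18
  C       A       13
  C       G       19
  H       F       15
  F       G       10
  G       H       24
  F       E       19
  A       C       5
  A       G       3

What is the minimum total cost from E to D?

50

Settle nodes by increasing distance from E:
E: 0
C: 17  (via E)
F: 18  (via E)
G: 28  (via F)
A: 30  (via C)
B: 32  (via F)
I: 47  (via A)
H: 49  (via A)
D: 50  (via G)
Shortest route: E → F → G → D = 50.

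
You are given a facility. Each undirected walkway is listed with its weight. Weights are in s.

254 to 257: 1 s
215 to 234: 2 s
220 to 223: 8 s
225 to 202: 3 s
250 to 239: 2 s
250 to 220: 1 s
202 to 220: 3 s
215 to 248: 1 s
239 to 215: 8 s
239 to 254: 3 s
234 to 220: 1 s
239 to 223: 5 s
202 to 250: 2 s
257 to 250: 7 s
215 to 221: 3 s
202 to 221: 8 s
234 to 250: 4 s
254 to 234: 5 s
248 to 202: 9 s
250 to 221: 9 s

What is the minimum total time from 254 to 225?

Settle nodes by increasing distance from 254:
254: 0
257: 1  (via 254)
239: 3  (via 254)
250: 5  (via 239)
234: 5  (via 254)
220: 6  (via 250)
202: 7  (via 250)
215: 7  (via 234)
223: 8  (via 239)
248: 8  (via 215)
225: 10  (via 202)
Shortest route: 254 → 239 → 250 → 202 → 225 = 10 s.

10 s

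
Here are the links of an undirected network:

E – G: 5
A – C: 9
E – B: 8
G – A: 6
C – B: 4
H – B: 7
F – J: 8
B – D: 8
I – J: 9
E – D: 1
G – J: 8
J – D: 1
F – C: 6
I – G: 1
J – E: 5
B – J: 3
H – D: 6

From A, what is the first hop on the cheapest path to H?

Candidate routes:
A - G - E - D - H: 6+5+1+6 = 18
A - C - B - H: 9+4+7 = 20
Cheapest is A - G - E - D - H at 18.
So from A the first move is to G.

G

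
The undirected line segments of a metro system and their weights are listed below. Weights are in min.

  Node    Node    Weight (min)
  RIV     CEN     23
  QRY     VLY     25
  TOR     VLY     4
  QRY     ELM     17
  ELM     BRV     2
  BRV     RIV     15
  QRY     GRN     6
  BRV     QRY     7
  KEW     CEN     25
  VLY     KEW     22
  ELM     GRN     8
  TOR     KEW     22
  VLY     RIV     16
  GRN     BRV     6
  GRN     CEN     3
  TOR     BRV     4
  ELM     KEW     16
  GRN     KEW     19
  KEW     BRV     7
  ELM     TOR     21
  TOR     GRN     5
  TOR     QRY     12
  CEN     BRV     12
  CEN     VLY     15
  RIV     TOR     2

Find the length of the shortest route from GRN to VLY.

Running Dijkstra from GRN:
GRN: 0
CEN: 3  (via GRN)
TOR: 5  (via GRN)
QRY: 6  (via GRN)
BRV: 6  (via GRN)
RIV: 7  (via TOR)
ELM: 8  (via GRN)
VLY: 9  (via TOR)
Shortest route: GRN → TOR → VLY = 9 min.

9 min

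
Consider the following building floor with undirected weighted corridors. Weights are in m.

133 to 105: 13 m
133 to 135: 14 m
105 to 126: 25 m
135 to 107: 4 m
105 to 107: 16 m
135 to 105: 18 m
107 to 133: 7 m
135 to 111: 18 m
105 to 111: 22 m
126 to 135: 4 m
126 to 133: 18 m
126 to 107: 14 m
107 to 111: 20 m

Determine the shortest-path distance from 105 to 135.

Settle nodes by increasing distance from 105:
105: 0
133: 13  (via 105)
107: 16  (via 105)
135: 18  (via 105)
Shortest route: 105–135 = 18 m.

18 m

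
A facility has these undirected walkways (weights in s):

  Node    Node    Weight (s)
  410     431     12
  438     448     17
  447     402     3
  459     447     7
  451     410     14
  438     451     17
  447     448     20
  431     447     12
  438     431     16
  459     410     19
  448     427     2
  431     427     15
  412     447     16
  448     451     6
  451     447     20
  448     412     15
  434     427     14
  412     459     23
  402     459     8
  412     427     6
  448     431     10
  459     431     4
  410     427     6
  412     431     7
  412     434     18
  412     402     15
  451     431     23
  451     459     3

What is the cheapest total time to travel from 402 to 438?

Shortest distances from 402:
402: 0
447: 3  (via 402)
459: 8  (via 402)
451: 11  (via 459)
431: 12  (via 459)
412: 15  (via 402)
448: 17  (via 451)
427: 19  (via 448)
410: 24  (via 431)
438: 28  (via 451)
Shortest route: 402–459–451–438 = 28 s.

28 s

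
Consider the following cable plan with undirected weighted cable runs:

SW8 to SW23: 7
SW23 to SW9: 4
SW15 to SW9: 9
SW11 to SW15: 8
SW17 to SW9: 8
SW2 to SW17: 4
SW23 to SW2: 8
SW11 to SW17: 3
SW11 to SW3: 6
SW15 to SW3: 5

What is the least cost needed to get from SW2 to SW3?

Enumerating some paths:
SW2 → SW17 → SW11 → SW15 → SW3: 4+3+8+5 = 20
SW2 → SW17 → SW9 → SW15 → SW3: 4+8+9+5 = 26
SW2 → SW17 → SW11 → SW3: 4+3+6 = 13
SW2 → SW23 → SW9 → SW15 → SW3: 8+4+9+5 = 26
The minimum is 13 via SW2 → SW17 → SW11 → SW3.

13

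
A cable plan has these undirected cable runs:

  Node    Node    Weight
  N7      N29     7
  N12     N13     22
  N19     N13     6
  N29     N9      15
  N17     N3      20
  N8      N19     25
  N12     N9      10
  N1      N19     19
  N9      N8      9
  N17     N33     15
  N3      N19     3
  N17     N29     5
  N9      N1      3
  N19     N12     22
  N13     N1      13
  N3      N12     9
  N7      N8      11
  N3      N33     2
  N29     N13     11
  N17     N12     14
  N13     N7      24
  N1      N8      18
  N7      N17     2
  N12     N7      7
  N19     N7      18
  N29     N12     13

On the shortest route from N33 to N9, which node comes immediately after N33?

Compare a few routes:
N33 → N3 → N19 → N1 → N9: 2+3+19+3 = 27
N33 → N3 → N19 → N13 → N1 → N9: 2+3+6+13+3 = 27
N33 → N3 → N12 → N9: 2+9+10 = 21
Cheapest is N33 → N3 → N12 → N9 at 21.
So from N33 the first move is to N3.

N3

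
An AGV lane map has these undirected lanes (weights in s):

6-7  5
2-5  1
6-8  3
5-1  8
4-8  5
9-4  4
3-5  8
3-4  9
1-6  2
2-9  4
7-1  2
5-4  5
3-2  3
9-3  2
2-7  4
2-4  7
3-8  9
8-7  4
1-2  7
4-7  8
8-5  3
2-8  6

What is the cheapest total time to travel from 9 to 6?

Settle nodes by increasing distance from 9:
9: 0
3: 2  (via 9)
2: 4  (via 9)
4: 4  (via 9)
5: 5  (via 2)
7: 8  (via 2)
8: 8  (via 5)
1: 10  (via 7)
6: 11  (via 8)
Shortest route: 9 → 2 → 5 → 8 → 6 = 11 s.

11 s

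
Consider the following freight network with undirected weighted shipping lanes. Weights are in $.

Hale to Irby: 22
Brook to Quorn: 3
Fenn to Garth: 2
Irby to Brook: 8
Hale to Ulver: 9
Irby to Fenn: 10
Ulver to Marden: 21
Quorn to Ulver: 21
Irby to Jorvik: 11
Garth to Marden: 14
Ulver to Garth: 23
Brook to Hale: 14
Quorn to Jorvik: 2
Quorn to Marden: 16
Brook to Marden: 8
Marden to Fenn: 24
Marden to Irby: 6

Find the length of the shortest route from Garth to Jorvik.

Candidate routes:
Garth → Fenn → Irby → Jorvik: 2+10+11 = 23
Garth → Fenn → Irby → Brook → Quorn → Jorvik: 2+10+8+3+2 = 25
The minimum is $23 via Garth → Fenn → Irby → Jorvik.

$23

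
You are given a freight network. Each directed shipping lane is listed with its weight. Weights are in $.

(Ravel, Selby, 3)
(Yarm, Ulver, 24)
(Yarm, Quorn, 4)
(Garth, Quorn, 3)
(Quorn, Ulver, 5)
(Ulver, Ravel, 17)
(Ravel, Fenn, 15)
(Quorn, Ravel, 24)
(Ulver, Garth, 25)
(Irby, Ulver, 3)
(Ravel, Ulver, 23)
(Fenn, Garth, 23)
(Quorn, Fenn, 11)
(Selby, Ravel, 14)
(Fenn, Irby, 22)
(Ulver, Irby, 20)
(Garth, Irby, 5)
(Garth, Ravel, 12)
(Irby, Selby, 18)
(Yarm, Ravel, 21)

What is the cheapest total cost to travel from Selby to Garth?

$52

Running Dijkstra from Selby:
Selby: 0
Ravel: 14  (via Selby)
Fenn: 29  (via Ravel)
Ulver: 37  (via Ravel)
Irby: 51  (via Fenn)
Garth: 52  (via Fenn)
Shortest route: Selby → Ravel → Fenn → Garth = $52.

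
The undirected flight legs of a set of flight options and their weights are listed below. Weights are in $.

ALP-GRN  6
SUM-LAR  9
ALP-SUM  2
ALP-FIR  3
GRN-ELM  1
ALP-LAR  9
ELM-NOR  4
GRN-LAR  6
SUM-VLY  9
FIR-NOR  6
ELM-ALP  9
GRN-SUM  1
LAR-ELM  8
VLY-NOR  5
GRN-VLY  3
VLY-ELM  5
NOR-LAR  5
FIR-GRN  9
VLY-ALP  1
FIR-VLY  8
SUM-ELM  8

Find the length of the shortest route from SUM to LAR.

$7

Enumerating some paths:
SUM–GRN–ELM–LAR: 1+1+8 = 10
SUM–GRN–LAR: 1+6 = 7
SUM–LAR: 9 = 9
Cheapest is SUM–GRN–LAR at $7.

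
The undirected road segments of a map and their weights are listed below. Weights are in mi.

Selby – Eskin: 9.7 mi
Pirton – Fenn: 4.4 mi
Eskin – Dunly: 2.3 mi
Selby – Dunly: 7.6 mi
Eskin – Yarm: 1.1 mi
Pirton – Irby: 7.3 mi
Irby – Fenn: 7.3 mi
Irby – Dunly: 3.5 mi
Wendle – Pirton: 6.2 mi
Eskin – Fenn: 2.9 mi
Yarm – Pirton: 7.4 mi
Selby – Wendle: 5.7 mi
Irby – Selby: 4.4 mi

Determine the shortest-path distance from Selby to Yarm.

10.8 mi

Running Dijkstra from Selby:
Selby: 0
Irby: 4.4  (via Selby)
Wendle: 5.7  (via Selby)
Dunly: 7.6  (via Selby)
Eskin: 9.7  (via Selby)
Yarm: 10.8  (via Eskin)
Shortest route: Selby → Eskin → Yarm = 10.8 mi.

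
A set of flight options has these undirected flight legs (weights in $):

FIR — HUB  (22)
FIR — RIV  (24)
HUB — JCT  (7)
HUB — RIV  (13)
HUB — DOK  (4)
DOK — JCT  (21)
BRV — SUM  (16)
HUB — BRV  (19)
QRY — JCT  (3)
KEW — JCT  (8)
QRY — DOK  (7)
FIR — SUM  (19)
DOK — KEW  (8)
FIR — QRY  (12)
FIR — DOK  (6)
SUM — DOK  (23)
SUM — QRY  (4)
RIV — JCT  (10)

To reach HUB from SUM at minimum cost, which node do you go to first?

Compare a few routes:
SUM–QRY–DOK–HUB: 4+7+4 = 15
SUM–QRY–JCT–HUB: 4+3+7 = 14
SUM–QRY–JCT–KEW–DOK–HUB: 4+3+8+8+4 = 27
SUM–QRY–FIR–DOK–HUB: 4+12+6+4 = 26
The minimum is $14 via SUM–QRY–JCT–HUB.
So from SUM the first move is to QRY.

QRY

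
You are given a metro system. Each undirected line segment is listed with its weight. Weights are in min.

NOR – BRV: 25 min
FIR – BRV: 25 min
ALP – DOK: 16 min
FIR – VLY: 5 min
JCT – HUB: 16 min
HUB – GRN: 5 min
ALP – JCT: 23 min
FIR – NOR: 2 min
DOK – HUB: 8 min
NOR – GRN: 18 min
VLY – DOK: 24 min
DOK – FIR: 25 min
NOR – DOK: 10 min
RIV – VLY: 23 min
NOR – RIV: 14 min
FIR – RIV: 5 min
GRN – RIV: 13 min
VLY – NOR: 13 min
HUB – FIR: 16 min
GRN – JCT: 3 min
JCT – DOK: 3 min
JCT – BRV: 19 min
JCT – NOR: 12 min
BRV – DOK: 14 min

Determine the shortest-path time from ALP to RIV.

Running Dijkstra from ALP:
ALP: 0
DOK: 16  (via ALP)
JCT: 19  (via DOK)
GRN: 22  (via JCT)
HUB: 24  (via DOK)
NOR: 26  (via DOK)
FIR: 28  (via NOR)
BRV: 30  (via DOK)
RIV: 33  (via FIR)
Shortest route: ALP–DOK–NOR–FIR–RIV = 33 min.

33 min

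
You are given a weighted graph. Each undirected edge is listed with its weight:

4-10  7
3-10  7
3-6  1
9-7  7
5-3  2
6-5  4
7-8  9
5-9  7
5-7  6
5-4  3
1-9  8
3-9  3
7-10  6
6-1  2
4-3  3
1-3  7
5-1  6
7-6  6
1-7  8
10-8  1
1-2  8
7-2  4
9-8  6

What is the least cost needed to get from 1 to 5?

Shortest distances from 1:
1: 0
6: 2  (via 1)
3: 3  (via 6)
5: 5  (via 3)
Shortest route: 1–6–3–5 = 5.

5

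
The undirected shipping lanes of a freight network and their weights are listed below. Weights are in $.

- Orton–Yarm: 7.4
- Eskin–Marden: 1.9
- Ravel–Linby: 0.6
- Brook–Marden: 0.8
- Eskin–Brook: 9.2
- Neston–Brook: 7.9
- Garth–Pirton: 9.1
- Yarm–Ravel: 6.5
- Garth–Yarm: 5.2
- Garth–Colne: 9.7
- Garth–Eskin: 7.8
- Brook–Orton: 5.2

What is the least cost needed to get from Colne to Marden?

Compare a few routes:
Colne → Garth → Eskin → Marden: 9.7+7.8+1.9 = 19.4
Colne → Garth → Yarm → Orton → Brook → Marden: 9.7+5.2+7.4+5.2+0.8 = 28.3
Colne → Garth → Eskin → Brook → Marden: 9.7+7.8+9.2+0.8 = 27.5
Colne → Garth → Yarm → Orton → Brook → Eskin → Marden: 9.7+5.2+7.4+5.2+9.2+1.9 = 38.6
The minimum is $19.4 via Colne → Garth → Eskin → Marden.

$19.4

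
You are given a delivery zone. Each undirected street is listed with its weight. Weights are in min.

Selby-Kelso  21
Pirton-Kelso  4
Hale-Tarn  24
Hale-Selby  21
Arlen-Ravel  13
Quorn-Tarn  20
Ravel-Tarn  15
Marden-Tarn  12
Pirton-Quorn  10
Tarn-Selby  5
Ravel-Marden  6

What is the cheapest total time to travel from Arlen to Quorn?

Shortest distances from Arlen:
Arlen: 0
Ravel: 13  (via Arlen)
Marden: 19  (via Ravel)
Tarn: 28  (via Ravel)
Selby: 33  (via Tarn)
Quorn: 48  (via Tarn)
Shortest route: Arlen → Ravel → Tarn → Quorn = 48 min.

48 min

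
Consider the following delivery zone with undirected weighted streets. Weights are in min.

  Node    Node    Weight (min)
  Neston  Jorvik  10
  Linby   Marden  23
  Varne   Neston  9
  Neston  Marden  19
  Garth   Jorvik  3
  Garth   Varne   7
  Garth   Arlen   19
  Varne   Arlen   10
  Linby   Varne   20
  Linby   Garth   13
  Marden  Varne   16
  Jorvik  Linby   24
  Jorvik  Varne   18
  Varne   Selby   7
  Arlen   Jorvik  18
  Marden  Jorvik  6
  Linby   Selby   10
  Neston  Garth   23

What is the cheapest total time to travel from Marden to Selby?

23 min

Candidate routes:
Marden → Jorvik → Varne → Selby: 6+18+7 = 31
Marden → Varne → Selby: 16+7 = 23
Cheapest is Marden → Varne → Selby at 23 min.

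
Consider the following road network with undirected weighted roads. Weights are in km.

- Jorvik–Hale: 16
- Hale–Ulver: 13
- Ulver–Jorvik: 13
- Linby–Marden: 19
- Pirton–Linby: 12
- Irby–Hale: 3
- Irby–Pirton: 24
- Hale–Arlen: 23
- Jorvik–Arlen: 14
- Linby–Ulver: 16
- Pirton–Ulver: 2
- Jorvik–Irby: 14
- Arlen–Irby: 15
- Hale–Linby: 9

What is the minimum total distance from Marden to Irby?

31 km

Enumerating some paths:
Marden–Linby–Hale–Irby: 19+9+3 = 31
Marden–Linby–Ulver–Hale–Irby: 19+16+13+3 = 51
Marden–Linby–Pirton–Ulver–Hale–Irby: 19+12+2+13+3 = 49
Marden–Linby–Pirton–Irby: 19+12+24 = 55
The minimum is 31 km via Marden–Linby–Hale–Irby.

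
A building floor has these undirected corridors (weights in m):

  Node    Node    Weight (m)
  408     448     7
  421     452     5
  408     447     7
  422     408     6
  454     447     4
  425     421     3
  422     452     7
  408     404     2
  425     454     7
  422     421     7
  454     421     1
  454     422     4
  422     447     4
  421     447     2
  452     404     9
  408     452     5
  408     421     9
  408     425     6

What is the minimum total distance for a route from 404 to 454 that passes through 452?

13 m

Shortest 404→452: 404–408–452 = 7
Shortest 452→454: 452–421–454 = 6
Total via 452: 7 + 6 = 13 m.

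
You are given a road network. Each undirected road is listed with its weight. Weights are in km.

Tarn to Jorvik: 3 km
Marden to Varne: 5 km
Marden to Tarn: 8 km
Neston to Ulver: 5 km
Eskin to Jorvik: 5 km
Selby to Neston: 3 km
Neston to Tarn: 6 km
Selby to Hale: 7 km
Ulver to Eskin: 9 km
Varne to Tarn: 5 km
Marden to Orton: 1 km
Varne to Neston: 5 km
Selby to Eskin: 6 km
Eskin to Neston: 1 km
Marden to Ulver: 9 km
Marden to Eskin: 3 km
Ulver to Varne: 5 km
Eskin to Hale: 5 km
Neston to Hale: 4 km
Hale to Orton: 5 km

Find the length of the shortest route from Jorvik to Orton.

9 km

Running Dijkstra from Jorvik:
Jorvik: 0
Tarn: 3  (via Jorvik)
Eskin: 5  (via Jorvik)
Neston: 6  (via Eskin)
Varne: 8  (via Tarn)
Marden: 8  (via Eskin)
Selby: 9  (via Neston)
Orton: 9  (via Marden)
Shortest route: Jorvik–Eskin–Marden–Orton = 9 km.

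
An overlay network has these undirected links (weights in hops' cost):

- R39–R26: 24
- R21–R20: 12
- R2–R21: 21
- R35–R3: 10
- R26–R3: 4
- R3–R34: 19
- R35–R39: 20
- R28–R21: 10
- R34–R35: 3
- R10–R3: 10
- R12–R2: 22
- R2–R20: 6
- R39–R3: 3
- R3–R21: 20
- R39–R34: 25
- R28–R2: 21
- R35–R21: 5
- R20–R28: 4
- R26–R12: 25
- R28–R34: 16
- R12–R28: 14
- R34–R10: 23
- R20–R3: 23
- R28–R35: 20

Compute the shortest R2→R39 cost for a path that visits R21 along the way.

36 hops' cost

Best R2 to R21: R2 → R20 → R21 costing 18
Best R21 to R39: R21 → R35 → R3 → R39 costing 18
Total via R21: 18 + 18 = 36 hops' cost.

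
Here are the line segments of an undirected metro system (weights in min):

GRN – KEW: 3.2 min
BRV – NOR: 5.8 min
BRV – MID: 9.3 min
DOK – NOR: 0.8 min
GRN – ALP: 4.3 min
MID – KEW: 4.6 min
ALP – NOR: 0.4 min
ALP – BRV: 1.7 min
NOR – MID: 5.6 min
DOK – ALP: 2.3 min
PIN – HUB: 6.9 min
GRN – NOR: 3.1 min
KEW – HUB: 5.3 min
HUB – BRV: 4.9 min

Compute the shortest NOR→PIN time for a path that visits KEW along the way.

Shortest NOR→KEW: NOR → GRN → KEW = 6.3
Shortest KEW→PIN: KEW → HUB → PIN = 12.2
Total via KEW: 6.3 + 12.2 = 18.5 min.

18.5 min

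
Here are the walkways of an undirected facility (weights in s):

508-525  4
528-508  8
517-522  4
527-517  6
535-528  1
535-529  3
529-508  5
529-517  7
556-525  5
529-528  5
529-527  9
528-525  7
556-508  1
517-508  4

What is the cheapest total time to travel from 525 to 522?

12 s

Settle nodes by increasing distance from 525:
525: 0
508: 4  (via 525)
556: 5  (via 525)
528: 7  (via 525)
535: 8  (via 528)
517: 8  (via 508)
529: 9  (via 508)
522: 12  (via 517)
Shortest route: 525 → 508 → 517 → 522 = 12 s.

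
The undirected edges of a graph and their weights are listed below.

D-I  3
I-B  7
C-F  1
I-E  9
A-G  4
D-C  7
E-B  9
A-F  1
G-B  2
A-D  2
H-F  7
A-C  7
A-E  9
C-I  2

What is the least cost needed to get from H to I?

10

Candidate routes:
H–F–A–D–I: 7+1+2+3 = 13
H–F–C–I: 7+1+2 = 10
Cheapest is H–F–C–I at 10.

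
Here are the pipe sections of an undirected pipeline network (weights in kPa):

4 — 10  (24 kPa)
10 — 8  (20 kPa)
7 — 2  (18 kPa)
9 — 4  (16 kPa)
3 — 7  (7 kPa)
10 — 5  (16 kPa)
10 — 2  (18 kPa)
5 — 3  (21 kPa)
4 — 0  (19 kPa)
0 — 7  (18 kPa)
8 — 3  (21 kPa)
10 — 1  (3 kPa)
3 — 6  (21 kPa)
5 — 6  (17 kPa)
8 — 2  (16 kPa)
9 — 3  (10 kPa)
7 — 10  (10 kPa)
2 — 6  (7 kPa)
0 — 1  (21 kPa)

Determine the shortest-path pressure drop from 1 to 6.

Running Dijkstra from 1:
1: 0
10: 3  (via 1)
7: 13  (via 10)
5: 19  (via 10)
3: 20  (via 7)
0: 21  (via 1)
2: 21  (via 10)
8: 23  (via 10)
4: 27  (via 10)
6: 28  (via 2)
Shortest route: 1–10–2–6 = 28 kPa.

28 kPa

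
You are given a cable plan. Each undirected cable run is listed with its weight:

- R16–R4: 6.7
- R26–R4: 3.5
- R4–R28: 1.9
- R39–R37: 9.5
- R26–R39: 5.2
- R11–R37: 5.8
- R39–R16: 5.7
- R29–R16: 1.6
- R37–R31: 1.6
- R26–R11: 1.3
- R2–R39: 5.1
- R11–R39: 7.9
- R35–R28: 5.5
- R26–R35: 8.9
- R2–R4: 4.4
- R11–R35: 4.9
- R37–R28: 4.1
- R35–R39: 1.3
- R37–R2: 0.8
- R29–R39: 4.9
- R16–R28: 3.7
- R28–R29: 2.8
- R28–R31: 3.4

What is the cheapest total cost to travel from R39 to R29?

Shortest distances from R39:
R39: 0
R35: 1.3  (via R39)
R29: 4.9  (via R39)
Shortest route: R39–R29 = 4.9.

4.9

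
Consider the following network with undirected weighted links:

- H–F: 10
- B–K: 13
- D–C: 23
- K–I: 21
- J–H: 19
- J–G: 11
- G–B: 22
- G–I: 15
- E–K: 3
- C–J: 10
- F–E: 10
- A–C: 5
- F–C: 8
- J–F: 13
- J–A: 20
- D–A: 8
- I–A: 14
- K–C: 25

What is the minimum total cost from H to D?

Candidate routes:
H–F–C–D: 10+8+23 = 41
H–F–C–A–D: 10+8+5+8 = 31
The minimum is 31 via H–F–C–A–D.

31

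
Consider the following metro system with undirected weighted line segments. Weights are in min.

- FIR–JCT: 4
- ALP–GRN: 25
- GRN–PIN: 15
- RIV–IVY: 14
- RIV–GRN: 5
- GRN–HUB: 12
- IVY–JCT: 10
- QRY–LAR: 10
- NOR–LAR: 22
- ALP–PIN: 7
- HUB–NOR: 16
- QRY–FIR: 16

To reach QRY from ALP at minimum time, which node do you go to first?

PIN

Compare a few routes:
ALP–PIN–GRN–HUB–NOR–LAR–QRY: 7+15+12+16+22+10 = 82
ALP–PIN–GRN–RIV–IVY–JCT–FIR–QRY: 7+15+5+14+10+4+16 = 71
ALP–GRN–HUB–NOR–LAR–QRY: 25+12+16+22+10 = 85
ALP–GRN–RIV–IVY–JCT–FIR–QRY: 25+5+14+10+4+16 = 74
The minimum is 71 min via ALP–PIN–GRN–RIV–IVY–JCT–FIR–QRY.
So from ALP the first move is to PIN.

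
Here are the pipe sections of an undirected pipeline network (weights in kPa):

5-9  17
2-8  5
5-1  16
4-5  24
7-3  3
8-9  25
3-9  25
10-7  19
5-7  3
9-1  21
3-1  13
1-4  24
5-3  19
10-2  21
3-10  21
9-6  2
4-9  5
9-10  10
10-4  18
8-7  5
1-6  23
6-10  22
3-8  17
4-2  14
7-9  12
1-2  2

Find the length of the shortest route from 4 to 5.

Shortest distances from 4:
4: 0
9: 5  (via 4)
6: 7  (via 9)
2: 14  (via 4)
10: 15  (via 9)
1: 16  (via 2)
7: 17  (via 9)
8: 19  (via 2)
3: 20  (via 7)
5: 20  (via 7)
Shortest route: 4–9–7–5 = 20 kPa.

20 kPa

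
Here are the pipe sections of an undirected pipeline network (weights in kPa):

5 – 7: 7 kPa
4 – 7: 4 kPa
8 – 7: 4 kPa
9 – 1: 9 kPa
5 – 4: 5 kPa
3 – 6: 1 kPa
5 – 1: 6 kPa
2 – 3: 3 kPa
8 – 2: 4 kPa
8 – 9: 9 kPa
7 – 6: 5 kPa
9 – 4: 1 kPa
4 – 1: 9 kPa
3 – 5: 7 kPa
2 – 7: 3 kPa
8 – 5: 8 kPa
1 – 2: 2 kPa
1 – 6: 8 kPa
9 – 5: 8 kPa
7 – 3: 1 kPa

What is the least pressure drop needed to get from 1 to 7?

Enumerating some paths:
1 - 2 - 7: 2+3 = 5
1 - 2 - 3 - 7: 2+3+1 = 6
The minimum is 5 kPa via 1 - 2 - 7.

5 kPa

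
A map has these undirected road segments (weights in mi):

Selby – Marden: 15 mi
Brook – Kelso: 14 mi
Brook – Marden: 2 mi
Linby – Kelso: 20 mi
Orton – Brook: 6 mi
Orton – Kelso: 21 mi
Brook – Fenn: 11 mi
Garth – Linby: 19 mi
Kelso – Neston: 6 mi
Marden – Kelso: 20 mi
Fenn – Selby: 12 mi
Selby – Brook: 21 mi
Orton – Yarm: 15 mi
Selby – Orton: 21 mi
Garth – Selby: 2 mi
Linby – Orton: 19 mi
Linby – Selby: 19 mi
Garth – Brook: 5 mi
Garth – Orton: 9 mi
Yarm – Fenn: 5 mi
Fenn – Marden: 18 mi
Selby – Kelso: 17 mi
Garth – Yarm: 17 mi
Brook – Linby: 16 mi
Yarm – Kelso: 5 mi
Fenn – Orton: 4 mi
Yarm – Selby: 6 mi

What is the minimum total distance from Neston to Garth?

19 mi

Enumerating some paths:
Neston - Kelso - Brook - Garth: 6+14+5 = 25
Neston - Kelso - Yarm - Selby - Garth: 6+5+6+2 = 19
Neston - Kelso - Selby - Garth: 6+17+2 = 25
Cheapest is Neston - Kelso - Yarm - Selby - Garth at 19 mi.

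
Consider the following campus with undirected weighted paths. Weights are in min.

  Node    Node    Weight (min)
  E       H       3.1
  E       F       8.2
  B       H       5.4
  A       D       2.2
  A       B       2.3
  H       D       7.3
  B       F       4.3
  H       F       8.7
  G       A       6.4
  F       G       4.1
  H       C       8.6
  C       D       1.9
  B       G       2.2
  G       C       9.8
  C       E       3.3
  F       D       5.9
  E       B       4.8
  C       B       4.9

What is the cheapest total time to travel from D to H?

7.3 min

Running Dijkstra from D:
D: 0
C: 1.9  (via D)
A: 2.2  (via D)
B: 4.5  (via A)
E: 5.2  (via C)
F: 5.9  (via D)
G: 6.7  (via B)
H: 7.3  (via D)
Shortest route: D–H = 7.3 min.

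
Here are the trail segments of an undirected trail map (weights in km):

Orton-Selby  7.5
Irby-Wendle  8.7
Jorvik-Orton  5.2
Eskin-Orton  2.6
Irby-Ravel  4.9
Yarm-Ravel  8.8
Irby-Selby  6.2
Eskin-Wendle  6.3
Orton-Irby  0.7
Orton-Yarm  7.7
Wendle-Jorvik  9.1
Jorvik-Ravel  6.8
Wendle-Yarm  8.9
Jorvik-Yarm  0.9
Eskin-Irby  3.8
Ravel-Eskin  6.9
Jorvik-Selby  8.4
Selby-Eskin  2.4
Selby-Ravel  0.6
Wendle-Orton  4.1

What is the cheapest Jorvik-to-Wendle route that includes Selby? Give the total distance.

Best Jorvik to Selby: Jorvik–Ravel–Selby costing 7.4
Best Selby to Wendle: Selby–Eskin–Wendle costing 8.7
Total via Selby: 7.4 + 8.7 = 16.1 km.

16.1 km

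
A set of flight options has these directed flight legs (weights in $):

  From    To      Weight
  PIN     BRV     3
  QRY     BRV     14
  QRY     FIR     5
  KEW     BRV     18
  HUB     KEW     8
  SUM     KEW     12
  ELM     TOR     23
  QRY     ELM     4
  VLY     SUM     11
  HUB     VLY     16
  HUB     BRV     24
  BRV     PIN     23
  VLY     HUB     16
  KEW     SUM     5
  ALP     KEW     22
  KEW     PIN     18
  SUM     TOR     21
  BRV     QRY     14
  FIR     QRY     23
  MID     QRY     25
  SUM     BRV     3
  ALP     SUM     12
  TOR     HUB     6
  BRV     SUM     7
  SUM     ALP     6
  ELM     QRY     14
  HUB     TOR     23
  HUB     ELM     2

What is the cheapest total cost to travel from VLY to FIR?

$33

Shortest distances from VLY:
VLY: 0
SUM: 11  (via VLY)
BRV: 14  (via SUM)
HUB: 16  (via VLY)
ALP: 17  (via SUM)
ELM: 18  (via HUB)
KEW: 23  (via SUM)
QRY: 28  (via BRV)
TOR: 32  (via SUM)
FIR: 33  (via QRY)
Shortest route: VLY–SUM–BRV–QRY–FIR = $33.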